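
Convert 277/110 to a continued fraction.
[2; 1, 1, 13, 4]

Euclidean algorithm steps:
277 = 2 × 110 + 57
110 = 1 × 57 + 53
57 = 1 × 53 + 4
53 = 13 × 4 + 1
4 = 4 × 1 + 0
Continued fraction: [2; 1, 1, 13, 4]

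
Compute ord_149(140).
37

149 is prime, so ord(140) divides φ(149) = 148.
Divisors of 148: 1, 2, 4, 37, 74, 148.
Repeated squaring: 140^1 ≡ 140, 140^2 ≡ 81, 140^4 ≡ 5, 140^8 ≡ 25, 140^16 ≡ 29, 140^32 ≡ 96, 140^64 ≡ 127, 140^128 ≡ 37 (mod 149).
Test 140^d mod 149 for each divisor d in increasing order:
140^1 ≡ 140
140^2 ≡ 81
140^4 ≡ 5
140^37 = 140^32·140^4·140^1 ≡ 1  ← first divisor giving 1
The order is 37.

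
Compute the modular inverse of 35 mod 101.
26

gcd(35, 101) = 1, so the inverse exists.
Extended Euclidean algorithm on (101, 35):
101 = 2 × 35 + 31  ⟹  31 = (1)·101 + (-2)·35
35 = 1 × 31 + 4  ⟹  4 = (-1)·101 + (3)·35
31 = 7 × 4 + 3  ⟹  3 = (8)·101 + (-23)·35
4 = 1 × 3 + 1  ⟹  1 = (-9)·101 + (26)·35
So (26)·35 ≡ 1 (mod 101), i.e. 35^(-1) ≡ 26 (mod 101).
Check: 35 × 26 = 910 ≡ 1 (mod 101)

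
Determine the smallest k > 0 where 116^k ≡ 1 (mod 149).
74

149 is prime, so ord(116) divides φ(149) = 148.
Divisors of 148: 1, 2, 4, 37, 74, 148.
Repeated squaring: 116^1 ≡ 116, 116^2 ≡ 46, 116^4 ≡ 30, 116^8 ≡ 6, 116^16 ≡ 36, 116^32 ≡ 104, 116^64 ≡ 88, 116^128 ≡ 145 (mod 149).
Test 116^d mod 149 for each divisor d in increasing order:
116^1 ≡ 116
116^2 ≡ 46
116^4 ≡ 30
116^37 = 116^32·116^4·116^1 ≡ 148
116^74 = 116^64·116^8·116^2 ≡ 1  ← first divisor giving 1
The order is 74.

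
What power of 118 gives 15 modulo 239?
86

Baby-step giant-step with step n = ⌈√239⌉ = 16.
Baby steps 118^j mod 239 (j:value) for j=0..15: 0:1, 1:118, 2:62, 3:146, 4:20, 5:209, 6:45, 7:52, 8:161, 9:117, 10:183, 11:84, 12:113, 13:189, 14:75, 15:7.
Giant-step multiplier: 118^(-16) ≡ 118^(238-16) = 118^222 ≡ 182 (mod 239).
Giant steps γ_i = 15·182^i mod 239: γ_0=15, γ_1=101, γ_2=218, γ_3=2, γ_4=125, γ_5=45 (in table at j=6).
x = i·n + j = 5·16 + 6 = 86.
Check: 118^86 ≡ 15 (mod 239).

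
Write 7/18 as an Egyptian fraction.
1/3 + 1/18

Greedy algorithm:
7/18: ceiling(18/7) = 3, use 1/3
1/18: ceiling(18/1) = 18, use 1/18
Result: 7/18 = 1/3 + 1/18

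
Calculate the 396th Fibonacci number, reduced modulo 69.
6

Matrix identity: Q^n = [[F_(n+1), F_n], [F_n, F_(n-1)]] with Q = [[1,1],[1,0]].
n = 396 = 110001100₂. Square-and-multiply, entries mod 69:
Q^1 = [[1,1],[1,0]]
Q^3 = (Q^1)²·Q = [[3,2],[2,1]]
Q^6 = (Q^3)² = [[13,8],[8,5]]
Q^12 = (Q^6)² = [[26,6],[6,20]]
Q^24 = (Q^12)² = [[22,0],[0,22]]
Q^49 = (Q^24)²·Q = [[1,1],[1,0]]
Q^99 = (Q^49)²·Q = [[3,2],[2,1]]
Q^198 = (Q^99)² = [[13,8],[8,5]]
Q^396 = (Q^198)² = [[26,6],[6,20]]
F_396 mod 69 = Q^396[0][1] = 6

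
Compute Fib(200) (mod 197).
196

Matrix identity: Q^n = [[F_(n+1), F_n], [F_n, F_(n-1)]] with Q = [[1,1],[1,0]].
n = 200 = 11001000₂. Square-and-multiply, entries mod 197:
Q^1 = [[1,1],[1,0]]
Q^3 = (Q^1)²·Q = [[3,2],[2,1]]
Q^6 = (Q^3)² = [[13,8],[8,5]]
Q^12 = (Q^6)² = [[36,144],[144,89]]
Q^25 = (Q^12)²·Q = [[41,165],[165,73]]
Q^50 = (Q^25)² = [[144,95],[95,49]]
Q^100 = (Q^50)² = [[14,14],[14,0]]
Q^200 = (Q^100)² = [[195,196],[196,196]]
F_200 mod 197 = Q^200[0][1] = 196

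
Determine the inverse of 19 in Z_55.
29

gcd(19, 55) = 1, so the inverse exists.
Extended Euclidean algorithm on (55, 19):
55 = 2 × 19 + 17  ⟹  17 = (1)·55 + (-2)·19
19 = 1 × 17 + 2  ⟹  2 = (-1)·55 + (3)·19
17 = 8 × 2 + 1  ⟹  1 = (9)·55 + (-26)·19
So (-26)·19 ≡ 1 (mod 55), i.e. 19^(-1) ≡ -26 ≡ 29 (mod 55).
Check: 19 × 29 = 551 ≡ 1 (mod 55)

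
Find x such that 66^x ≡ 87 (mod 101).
20

Baby-step giant-step with step n = ⌈√101⌉ = 11.
Baby steps 66^j mod 101 (j:value) for j=0..10: 0:1, 1:66, 2:13, 3:50, 4:68, 5:44, 6:76, 7:67, 8:79, 9:63, 10:17.
Giant-step multiplier: 66^(-11) ≡ 66^(100-11) = 66^89 ≡ 46 (mod 101).
Giant steps γ_i = 87·46^i mod 101: γ_0=87, γ_1=63 (in table at j=9).
x = i·n + j = 1·11 + 9 = 20.
Check: 66^20 ≡ 87 (mod 101).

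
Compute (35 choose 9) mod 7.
0

Using Lucas' theorem:
Write n=35 and k=9 in base 7:
n in base 7: [5, 0]
k in base 7: [1, 2]
C(35,9) mod 7 = ∏ C(n_i, k_i) mod 7
Digit binomials (mod 7): C(5,1) = 5; C(0,2) = 0 (k_i > n_i)
Product: 5 × 0 = 0 ≡ 0 (mod 7)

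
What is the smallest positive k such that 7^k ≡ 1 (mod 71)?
70

71 is prime, so ord(7) divides φ(71) = 70.
Divisors of 70: 1, 2, 5, 7, 10, 14, 35, 70.
Repeated squaring: 7^1 ≡ 7, 7^2 ≡ 49, 7^4 ≡ 58, 7^8 ≡ 27, 7^16 ≡ 19, 7^32 ≡ 6, 7^64 ≡ 36 (mod 71).
Test 7^d mod 71 for each divisor d in increasing order:
7^1 ≡ 7
7^2 ≡ 49
7^5 = 7^4·7^1 ≡ 51
7^7 = 7^4·7^2·7^1 ≡ 14
7^10 = 7^8·7^2 ≡ 45
7^14 = 7^8·7^4·7^2 ≡ 54
7^35 = 7^32·7^2·7^1 ≡ 70
7^70 = 7^64·7^4·7^2 ≡ 1  ← first divisor giving 1
The order is 70.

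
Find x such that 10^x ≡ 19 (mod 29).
15

Baby-step giant-step with step n = ⌈√29⌉ = 6.
Baby steps 10^j mod 29 (j:value) for j=0..5: 0:1, 1:10, 2:13, 3:14, 4:24, 5:8.
Giant-step multiplier: 10^(-6) ≡ 10^(28-6) = 10^22 ≡ 4 (mod 29).
Giant steps γ_i = 19·4^i mod 29: γ_0=19, γ_1=18, γ_2=14 (in table at j=3).
x = i·n + j = 2·6 + 3 = 15.
Check: 10^15 ≡ 19 (mod 29).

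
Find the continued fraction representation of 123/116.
[1; 16, 1, 1, 3]

Euclidean algorithm steps:
123 = 1 × 116 + 7
116 = 16 × 7 + 4
7 = 1 × 4 + 3
4 = 1 × 3 + 1
3 = 3 × 1 + 0
Continued fraction: [1; 16, 1, 1, 3]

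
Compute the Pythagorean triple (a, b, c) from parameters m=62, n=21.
(3403, 2604, 4285)

Euclid's formula: a = m² - n², b = 2mn, c = m² + n²
m = 62, n = 21
a = 62² - 21² = 3844 - 441 = 3403
b = 2 × 62 × 21 = 2604
c = 62² + 21² = 3844 + 441 = 4285
Verification: 3403² + 2604² = 11580409 + 6780816 = 18361225 = 4285² ✓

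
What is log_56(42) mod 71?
57

Baby-step giant-step with step n = ⌈√71⌉ = 9.
Baby steps 56^j mod 71 (j:value) for j=0..8: 0:1, 1:56, 2:12, 3:33, 4:2, 5:41, 6:24, 7:66, 8:4.
Giant-step multiplier: 56^(-9) ≡ 56^(70-9) = 56^61 ≡ 13 (mod 71).
Giant steps γ_i = 42·13^i mod 71: γ_0=42, γ_1=49, γ_2=69, γ_3=45, γ_4=17, γ_5=8, γ_6=33 (in table at j=3).
x = i·n + j = 6·9 + 3 = 57.
Check: 56^57 ≡ 42 (mod 71).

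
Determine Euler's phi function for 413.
348

413 = 7 × 59
φ(n) = n × ∏(1 - 1/p) for each prime p dividing n
φ(413) = 413 × (1 - 1/7) × (1 - 1/59) = 348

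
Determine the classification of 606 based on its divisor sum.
abundant

Proper divisors of 606: sum = 1 + 2 + 3 + 6 + 101 + 202 + 303 = 618
Since 618 > 606, 606 is abundant.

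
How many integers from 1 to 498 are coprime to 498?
164

498 = 2 × 3 × 83
φ(n) = n × ∏(1 - 1/p) for each prime p dividing n
φ(498) = 498 × (1 - 1/2) × (1 - 1/3) × (1 - 1/83) = 164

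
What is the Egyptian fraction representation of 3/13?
1/5 + 1/33 + 1/2145

Greedy algorithm:
3/13: ceiling(13/3) = 5, use 1/5
2/65: ceiling(65/2) = 33, use 1/33
1/2145: ceiling(2145/1) = 2145, use 1/2145
Result: 3/13 = 1/5 + 1/33 + 1/2145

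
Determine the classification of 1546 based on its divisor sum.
deficient

Proper divisors of 1546: sum = 1 + 2 + 773 = 776
Since 776 < 1546, 1546 is deficient.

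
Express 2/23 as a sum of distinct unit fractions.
1/12 + 1/276

Greedy algorithm:
2/23: ceiling(23/2) = 12, use 1/12
1/276: ceiling(276/1) = 276, use 1/276
Result: 2/23 = 1/12 + 1/276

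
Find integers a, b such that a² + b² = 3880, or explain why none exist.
6² + 62² (a=6, b=62)

Factorization: 3880 = 2^3 × 5 × 97
By Fermat: n is sum of two squares iff every prime p ≡ 3 (mod 4) appears to even power.
All primes ≡ 3 (mod 4) appear to even power.
Search a = 0, 1, 2, … for 3880 - a² a perfect square: first hit at a = 6: 3880 - 36 = 3844 = 62².
3880 = 6² + 62² = 36 + 3844 ✓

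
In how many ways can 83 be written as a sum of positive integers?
23338469

p(n) counts ways to write n as a sum of positive integers (order ignored).
Euler's pentagonal recurrence: p(k) = p(k-1) + p(k-2) - p(k-5) - p(k-7) + p(k-12) + p(k-15) - ... (offsets j(3j∓1)/2, signs ++--, p(0)=1, p(<0)=0).
DP table for k = 0..82: p(0)=1, p(1)=1, p(2)=2, p(3)=3, p(4)=5, p(5)=7, p(6)=11, p(7)=15, p(8)=22, p(9)=30, p(10)=42, p(11)=56, p(12)=77, p(13)=101, p(14)=135, p(15)=176, p(16)=231, p(17)=297, p(18)=385, p(19)=490, p(20)=627, p(21)=792, p(22)=1002, p(23)=1255, p(24)=1575, p(25)=1958, p(26)=2436, p(27)=3010, p(28)=3718, p(29)=4565, p(30)=5604, p(31)=6842, p(32)=8349, p(33)=10143, p(34)=12310, p(35)=14883, p(36)=17977, p(37)=21637, p(38)=26015, p(39)=31185, p(40)=37338, p(41)=44583, p(42)=53174, p(43)=63261, p(44)=75175, p(45)=89134, p(46)=105558, p(47)=124754, p(48)=147273, p(49)=173525, p(50)=204226, p(51)=239943, p(52)=281589, p(53)=329931, p(54)=386155, p(55)=451276, p(56)=526823, p(57)=614154, p(58)=715220, p(59)=831820, p(60)=966467, p(61)=1121505, p(62)=1300156, p(63)=1505499, p(64)=1741630, p(65)=2012558, p(66)=2323520, p(67)=2679689, p(68)=3087735, p(69)=3554345, p(70)=4087968, p(71)=4697205, p(72)=5392783, p(73)=6185689, p(74)=7089500, p(75)=8118264, p(76)=9289091, p(77)=10619863, p(78)=12132164, p(79)=13848650, p(80)=15796476, p(81)=18004327, p(82)=20506255.
Final step: p(83) = p(82) + p(81) - p(78) - p(76) + p(71) + p(68) - p(61) - p(57) + p(48) + p(43) - p(32) - p(26) + p(13) + p(6)
= 20506255 + 18004327 - 12132164 - 9289091 + 4697205 + 3087735 - 1121505 - 614154 + 147273 + 63261 - 8349 - 2436 + 101 + 11
= 23338469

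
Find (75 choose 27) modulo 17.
0

Using Lucas' theorem:
Write n=75 and k=27 in base 17:
n in base 17: [4, 7]
k in base 17: [1, 10]
C(75,27) mod 17 = ∏ C(n_i, k_i) mod 17
Digit binomials (mod 17): C(4,1) = 4; C(7,10) = 0 (k_i > n_i)
Product: 4 × 0 = 0 ≡ 0 (mod 17)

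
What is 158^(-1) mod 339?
221

gcd(158, 339) = 1, so the inverse exists.
Extended Euclidean algorithm on (339, 158):
339 = 2 × 158 + 23  ⟹  23 = (1)·339 + (-2)·158
158 = 6 × 23 + 20  ⟹  20 = (-6)·339 + (13)·158
23 = 1 × 20 + 3  ⟹  3 = (7)·339 + (-15)·158
20 = 6 × 3 + 2  ⟹  2 = (-48)·339 + (103)·158
3 = 1 × 2 + 1  ⟹  1 = (55)·339 + (-118)·158
So (-118)·158 ≡ 1 (mod 339), i.e. 158^(-1) ≡ -118 ≡ 221 (mod 339).
Check: 158 × 221 = 34918 ≡ 1 (mod 339)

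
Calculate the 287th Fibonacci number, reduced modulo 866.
701

Matrix identity: Q^n = [[F_(n+1), F_n], [F_n, F_(n-1)]] with Q = [[1,1],[1,0]].
n = 287 = 100011111₂. Square-and-multiply, entries mod 866:
Q^1 = [[1,1],[1,0]]
Q^2 = (Q^1)² = [[2,1],[1,1]]
Q^4 = (Q^2)² = [[5,3],[3,2]]
Q^8 = (Q^4)² = [[34,21],[21,13]]
Q^17 = (Q^8)²·Q = [[852,731],[731,121]]
Q^35 = (Q^17)²·Q = [[512,235],[235,277]]
Q^71 = (Q^35)²·Q = [[504,413],[413,91]]
Q^143 = (Q^71)²·Q = [[36,245],[245,657]]
Q^287 = (Q^143)²·Q = [[750,701],[701,49]]
F_287 mod 866 = Q^287[0][1] = 701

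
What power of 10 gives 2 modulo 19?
17

Baby-step giant-step with step n = ⌈√19⌉ = 5.
Baby steps 10^j mod 19 (j:value) for j=0..4: 0:1, 1:10, 2:5, 3:12, 4:6.
Giant-step multiplier: 10^(-5) ≡ 10^(18-5) = 10^13 ≡ 13 (mod 19).
Giant steps γ_i = 2·13^i mod 19: γ_0=2, γ_1=7, γ_2=15, γ_3=5 (in table at j=2).
x = i·n + j = 3·5 + 2 = 17.
Check: 10^17 ≡ 2 (mod 19).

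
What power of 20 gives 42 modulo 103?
9

Baby-step giant-step with step n = ⌈√103⌉ = 11.
Baby steps 20^j mod 103 (j:value) for j=0..10: 0:1, 1:20, 2:91, 3:69, 4:41, 5:99, 6:23, 7:48, 8:33, 9:42, 10:16.
h = 42 is already in the table at j=9, so x = 9.
Check: 20^9 ≡ 42 (mod 103).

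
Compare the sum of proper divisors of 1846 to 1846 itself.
deficient

Proper divisors of 1846: sum = 1 + 2 + 13 + 26 + 71 + 142 + 923 = 1178
Since 1178 < 1846, 1846 is deficient.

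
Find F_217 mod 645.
127

Matrix identity: Q^n = [[F_(n+1), F_n], [F_n, F_(n-1)]] with Q = [[1,1],[1,0]].
n = 217 = 11011001₂. Square-and-multiply, entries mod 645:
Q^1 = [[1,1],[1,0]]
Q^3 = (Q^1)²·Q = [[3,2],[2,1]]
Q^6 = (Q^3)² = [[13,8],[8,5]]
Q^13 = (Q^6)²·Q = [[377,233],[233,144]]
Q^27 = (Q^13)²·Q = [[471,338],[338,133]]
Q^54 = (Q^27)² = [[40,332],[332,353]]
Q^108 = (Q^54)² = [[239,186],[186,53]]
Q^217 = (Q^108)²·Q = [[259,127],[127,132]]
F_217 mod 645 = Q^217[0][1] = 127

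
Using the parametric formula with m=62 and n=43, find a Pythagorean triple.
(1995, 5332, 5693)

Euclid's formula: a = m² - n², b = 2mn, c = m² + n²
m = 62, n = 43
a = 62² - 43² = 3844 - 1849 = 1995
b = 2 × 62 × 43 = 5332
c = 62² + 43² = 3844 + 1849 = 5693
Verification: 1995² + 5332² = 3980025 + 28430224 = 32410249 = 5693² ✓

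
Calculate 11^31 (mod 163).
82

Repeated squaring. Binary of 31 = 11111.
11^1 ≡ 11 (mod 163); 11^2 ≡ 121 (mod 163); 11^4 ≡ 134 (mod 163); 11^8 ≡ 26 (mod 163); 11^16 ≡ 24 (mod 163)
11^31 = 11^1 × 11^2 × 11^4 × 11^8 × 11^16 ≡ 82 (mod 163)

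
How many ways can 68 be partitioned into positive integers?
3087735

p(n) counts ways to write n as a sum of positive integers (order ignored).
Euler's pentagonal recurrence: p(k) = p(k-1) + p(k-2) - p(k-5) - p(k-7) + p(k-12) + p(k-15) - ... (offsets j(3j∓1)/2, signs ++--, p(0)=1, p(<0)=0).
DP table for k = 0..67: p(0)=1, p(1)=1, p(2)=2, p(3)=3, p(4)=5, p(5)=7, p(6)=11, p(7)=15, p(8)=22, p(9)=30, p(10)=42, p(11)=56, p(12)=77, p(13)=101, p(14)=135, p(15)=176, p(16)=231, p(17)=297, p(18)=385, p(19)=490, p(20)=627, p(21)=792, p(22)=1002, p(23)=1255, p(24)=1575, p(25)=1958, p(26)=2436, p(27)=3010, p(28)=3718, p(29)=4565, p(30)=5604, p(31)=6842, p(32)=8349, p(33)=10143, p(34)=12310, p(35)=14883, p(36)=17977, p(37)=21637, p(38)=26015, p(39)=31185, p(40)=37338, p(41)=44583, p(42)=53174, p(43)=63261, p(44)=75175, p(45)=89134, p(46)=105558, p(47)=124754, p(48)=147273, p(49)=173525, p(50)=204226, p(51)=239943, p(52)=281589, p(53)=329931, p(54)=386155, p(55)=451276, p(56)=526823, p(57)=614154, p(58)=715220, p(59)=831820, p(60)=966467, p(61)=1121505, p(62)=1300156, p(63)=1505499, p(64)=1741630, p(65)=2012558, p(66)=2323520, p(67)=2679689.
Final step: p(68) = p(67) + p(66) - p(63) - p(61) + p(56) + p(53) - p(46) - p(42) + p(33) + p(28) - p(17) - p(11)
= 2679689 + 2323520 - 1505499 - 1121505 + 526823 + 329931 - 105558 - 53174 + 10143 + 3718 - 297 - 56
= 3087735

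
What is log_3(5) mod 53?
15

Baby-step giant-step with step n = ⌈√53⌉ = 8.
Baby steps 3^j mod 53 (j:value) for j=0..7: 0:1, 1:3, 2:9, 3:27, 4:28, 5:31, 6:40, 7:14.
Giant-step multiplier: 3^(-8) ≡ 3^(52-8) = 3^44 ≡ 24 (mod 53).
Giant steps γ_i = 5·24^i mod 53: γ_0=5, γ_1=14 (in table at j=7).
x = i·n + j = 1·8 + 7 = 15.
Check: 3^15 ≡ 5 (mod 53).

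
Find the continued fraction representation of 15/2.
[7; 2]

Euclidean algorithm steps:
15 = 7 × 2 + 1
2 = 2 × 1 + 0
Continued fraction: [7; 2]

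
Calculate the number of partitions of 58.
715220

p(n) counts ways to write n as a sum of positive integers (order ignored).
Euler's pentagonal recurrence: p(k) = p(k-1) + p(k-2) - p(k-5) - p(k-7) + p(k-12) + p(k-15) - ... (offsets j(3j∓1)/2, signs ++--, p(0)=1, p(<0)=0).
DP table for k = 0..57: p(0)=1, p(1)=1, p(2)=2, p(3)=3, p(4)=5, p(5)=7, p(6)=11, p(7)=15, p(8)=22, p(9)=30, p(10)=42, p(11)=56, p(12)=77, p(13)=101, p(14)=135, p(15)=176, p(16)=231, p(17)=297, p(18)=385, p(19)=490, p(20)=627, p(21)=792, p(22)=1002, p(23)=1255, p(24)=1575, p(25)=1958, p(26)=2436, p(27)=3010, p(28)=3718, p(29)=4565, p(30)=5604, p(31)=6842, p(32)=8349, p(33)=10143, p(34)=12310, p(35)=14883, p(36)=17977, p(37)=21637, p(38)=26015, p(39)=31185, p(40)=37338, p(41)=44583, p(42)=53174, p(43)=63261, p(44)=75175, p(45)=89134, p(46)=105558, p(47)=124754, p(48)=147273, p(49)=173525, p(50)=204226, p(51)=239943, p(52)=281589, p(53)=329931, p(54)=386155, p(55)=451276, p(56)=526823, p(57)=614154.
Final step: p(58) = p(57) + p(56) - p(53) - p(51) + p(46) + p(43) - p(36) - p(32) + p(23) + p(18) - p(7) - p(1)
= 614154 + 526823 - 329931 - 239943 + 105558 + 63261 - 17977 - 8349 + 1255 + 385 - 15 - 1
= 715220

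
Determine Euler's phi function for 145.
112

145 = 5 × 29
φ(n) = n × ∏(1 - 1/p) for each prime p dividing n
φ(145) = 145 × (1 - 1/5) × (1 - 1/29) = 112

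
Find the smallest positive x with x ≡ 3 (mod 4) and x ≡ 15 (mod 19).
15

Using Chinese Remainder Theorem:
M = 4 × 19 = 76
M1 = 19, M2 = 4
y1 = 19^(-1) mod 4 = 3
y2 = 4^(-1) mod 19 = 5
x = (3×19×3 + 15×4×5) mod 76 = 15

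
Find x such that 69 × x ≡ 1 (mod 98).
27

gcd(69, 98) = 1, so the inverse exists.
Extended Euclidean algorithm on (98, 69):
98 = 1 × 69 + 29  ⟹  29 = (1)·98 + (-1)·69
69 = 2 × 29 + 11  ⟹  11 = (-2)·98 + (3)·69
29 = 2 × 11 + 7  ⟹  7 = (5)·98 + (-7)·69
11 = 1 × 7 + 4  ⟹  4 = (-7)·98 + (10)·69
7 = 1 × 4 + 3  ⟹  3 = (12)·98 + (-17)·69
4 = 1 × 3 + 1  ⟹  1 = (-19)·98 + (27)·69
So (27)·69 ≡ 1 (mod 98), i.e. 69^(-1) ≡ 27 (mod 98).
Check: 69 × 27 = 1863 ≡ 1 (mod 98)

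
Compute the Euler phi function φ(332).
164

332 = 2^2 × 83
φ(n) = n × ∏(1 - 1/p) for each prime p dividing n
φ(332) = 332 × (1 - 1/2) × (1 - 1/83) = 164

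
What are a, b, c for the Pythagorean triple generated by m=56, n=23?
(2607, 2576, 3665)

Euclid's formula: a = m² - n², b = 2mn, c = m² + n²
m = 56, n = 23
a = 56² - 23² = 3136 - 529 = 2607
b = 2 × 56 × 23 = 2576
c = 56² + 23² = 3136 + 529 = 3665
Verification: 2607² + 2576² = 6796449 + 6635776 = 13432225 = 3665² ✓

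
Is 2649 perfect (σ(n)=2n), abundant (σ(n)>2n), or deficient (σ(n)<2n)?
deficient

Proper divisors of 2649: sum = 1 + 3 + 883 = 887
Since 887 < 2649, 2649 is deficient.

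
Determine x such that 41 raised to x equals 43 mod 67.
45

Baby-step giant-step with step n = ⌈√67⌉ = 9.
Baby steps 41^j mod 67 (j:value) for j=0..8: 0:1, 1:41, 2:6, 3:45, 4:36, 5:2, 6:15, 7:12, 8:23.
Giant-step multiplier: 41^(-9) ≡ 41^(66-9) = 41^57 ≡ 27 (mod 67).
Giant steps γ_i = 43·27^i mod 67: γ_0=43, γ_1=22, γ_2=58, γ_3=25, γ_4=5, γ_5=1 (in table at j=0).
x = i·n + j = 5·9 + 0 = 45.
Check: 41^45 ≡ 43 (mod 67).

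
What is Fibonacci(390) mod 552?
8

Matrix identity: Q^n = [[F_(n+1), F_n], [F_n, F_(n-1)]] with Q = [[1,1],[1,0]].
n = 390 = 110000110₂. Square-and-multiply, entries mod 552:
Q^1 = [[1,1],[1,0]]
Q^3 = (Q^1)²·Q = [[3,2],[2,1]]
Q^6 = (Q^3)² = [[13,8],[8,5]]
Q^12 = (Q^6)² = [[233,144],[144,89]]
Q^24 = (Q^12)² = [[505,0],[0,505]]
Q^48 = (Q^24)² = [[1,0],[0,1]]
Q^97 = (Q^48)²·Q = [[1,1],[1,0]]
Q^195 = (Q^97)²·Q = [[3,2],[2,1]]
Q^390 = (Q^195)² = [[13,8],[8,5]]
F_390 mod 552 = Q^390[0][1] = 8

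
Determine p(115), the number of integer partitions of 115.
1064144451

p(n) counts ways to write n as a sum of positive integers (order ignored).
Euler's pentagonal recurrence: p(k) = p(k-1) + p(k-2) - p(k-5) - p(k-7) + p(k-12) + p(k-15) - ... (offsets j(3j∓1)/2, signs ++--, p(0)=1, p(<0)=0).
DP table for k = 0..114: p(0)=1, p(1)=1, p(2)=2, p(3)=3, p(4)=5, p(5)=7, p(6)=11, p(7)=15, p(8)=22, p(9)=30, p(10)=42, p(11)=56, p(12)=77, p(13)=101, p(14)=135, p(15)=176, p(16)=231, p(17)=297, p(18)=385, p(19)=490, p(20)=627, p(21)=792, p(22)=1002, p(23)=1255, p(24)=1575, p(25)=1958, p(26)=2436, p(27)=3010, p(28)=3718, p(29)=4565, p(30)=5604, p(31)=6842, p(32)=8349, p(33)=10143, p(34)=12310, p(35)=14883, p(36)=17977, p(37)=21637, p(38)=26015, p(39)=31185, p(40)=37338, p(41)=44583, p(42)=53174, p(43)=63261, p(44)=75175, p(45)=89134, p(46)=105558, p(47)=124754, p(48)=147273, p(49)=173525, p(50)=204226, p(51)=239943, p(52)=281589, p(53)=329931, p(54)=386155, p(55)=451276, p(56)=526823, p(57)=614154, p(58)=715220, p(59)=831820, p(60)=966467, p(61)=1121505, p(62)=1300156, p(63)=1505499, p(64)=1741630, p(65)=2012558, p(66)=2323520, p(67)=2679689, p(68)=3087735, p(69)=3554345, p(70)=4087968, p(71)=4697205, p(72)=5392783, p(73)=6185689, p(74)=7089500, p(75)=8118264, p(76)=9289091, p(77)=10619863, p(78)=12132164, p(79)=13848650, p(80)=15796476, p(81)=18004327, p(82)=20506255, p(83)=23338469, p(84)=26543660, p(85)=30167357, p(86)=34262962, p(87)=38887673, p(88)=44108109, p(89)=49995925, p(90)=56634173, p(91)=64112359, p(92)=72533807, p(93)=82010177, p(94)=92669720, p(95)=104651419, p(96)=118114304, p(97)=133230930, p(98)=150198136, p(99)=169229875, p(100)=190569292, p(101)=214481126, p(102)=241265379, p(103)=271248950, p(104)=304801365, p(105)=342325709, p(106)=384276336, p(107)=431149389, p(108)=483502844, p(109)=541946240, p(110)=607163746, p(111)=679903203, p(112)=761002156, p(113)=851376628, p(114)=952050665.
Final step: p(115) = p(114) + p(113) - p(110) - p(108) + p(103) + p(100) - p(93) - p(89) + p(80) + p(75) - p(64) - p(58) + p(45) + p(38) - p(23) - p(15)
= 952050665 + 851376628 - 607163746 - 483502844 + 271248950 + 190569292 - 82010177 - 49995925 + 15796476 + 8118264 - 1741630 - 715220 + 89134 + 26015 - 1255 - 176
= 1064144451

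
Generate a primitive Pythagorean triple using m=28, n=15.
(559, 840, 1009)

Euclid's formula: a = m² - n², b = 2mn, c = m² + n²
m = 28, n = 15
a = 28² - 15² = 784 - 225 = 559
b = 2 × 28 × 15 = 840
c = 28² + 15² = 784 + 225 = 1009
Verification: 559² + 840² = 312481 + 705600 = 1018081 = 1009² ✓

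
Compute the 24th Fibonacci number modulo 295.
53

Matrix identity: Q^n = [[F_(n+1), F_n], [F_n, F_(n-1)]] with Q = [[1,1],[1,0]].
n = 24 = 11000₂. Square-and-multiply, entries mod 295:
Q^1 = [[1,1],[1,0]]
Q^3 = (Q^1)²·Q = [[3,2],[2,1]]
Q^6 = (Q^3)² = [[13,8],[8,5]]
Q^12 = (Q^6)² = [[233,144],[144,89]]
Q^24 = (Q^12)² = [[95,53],[53,42]]
F_24 mod 295 = Q^24[0][1] = 53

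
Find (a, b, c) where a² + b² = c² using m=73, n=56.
(2193, 8176, 8465)

Euclid's formula: a = m² - n², b = 2mn, c = m² + n²
m = 73, n = 56
a = 73² - 56² = 5329 - 3136 = 2193
b = 2 × 73 × 56 = 8176
c = 73² + 56² = 5329 + 3136 = 8465
Verification: 2193² + 8176² = 4809249 + 66846976 = 71656225 = 8465² ✓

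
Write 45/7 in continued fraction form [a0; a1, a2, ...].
[6; 2, 3]

Euclidean algorithm steps:
45 = 6 × 7 + 3
7 = 2 × 3 + 1
3 = 3 × 1 + 0
Continued fraction: [6; 2, 3]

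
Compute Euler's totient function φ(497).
420

497 = 7 × 71
φ(n) = n × ∏(1 - 1/p) for each prime p dividing n
φ(497) = 497 × (1 - 1/7) × (1 - 1/71) = 420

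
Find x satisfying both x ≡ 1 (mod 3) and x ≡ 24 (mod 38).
100

Using Chinese Remainder Theorem:
M = 3 × 38 = 114
M1 = 38, M2 = 3
y1 = 38^(-1) mod 3 = 2
y2 = 3^(-1) mod 38 = 13
x = (1×38×2 + 24×3×13) mod 114 = 100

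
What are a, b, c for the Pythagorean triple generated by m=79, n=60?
(2641, 9480, 9841)

Euclid's formula: a = m² - n², b = 2mn, c = m² + n²
m = 79, n = 60
a = 79² - 60² = 6241 - 3600 = 2641
b = 2 × 79 × 60 = 9480
c = 79² + 60² = 6241 + 3600 = 9841
Verification: 2641² + 9480² = 6974881 + 89870400 = 96845281 = 9841² ✓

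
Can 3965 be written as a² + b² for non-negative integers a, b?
11² + 62² (a=11, b=62)

Factorization: 3965 = 5 × 13 × 61
By Fermat: n is sum of two squares iff every prime p ≡ 3 (mod 4) appears to even power.
All primes ≡ 3 (mod 4) appear to even power.
Search a = 0, 1, 2, … for 3965 - a² a perfect square: first hit at a = 11: 3965 - 121 = 3844 = 62².
3965 = 11² + 62² = 121 + 3844 ✓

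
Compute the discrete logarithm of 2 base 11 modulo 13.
7

Baby-step giant-step with step n = ⌈√13⌉ = 4.
Baby steps 11^j mod 13 (j:value) for j=0..3: 0:1, 1:11, 2:4, 3:5.
Giant-step multiplier: 11^(-4) ≡ 11^(12-4) = 11^8 ≡ 9 (mod 13).
Giant steps γ_i = 2·9^i mod 13: γ_0=2, γ_1=5 (in table at j=3).
x = i·n + j = 1·4 + 3 = 7.
Check: 11^7 ≡ 2 (mod 13).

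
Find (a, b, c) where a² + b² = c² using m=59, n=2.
(3477, 236, 3485)

Euclid's formula: a = m² - n², b = 2mn, c = m² + n²
m = 59, n = 2
a = 59² - 2² = 3481 - 4 = 3477
b = 2 × 59 × 2 = 236
c = 59² + 2² = 3481 + 4 = 3485
Verification: 3477² + 236² = 12089529 + 55696 = 12145225 = 3485² ✓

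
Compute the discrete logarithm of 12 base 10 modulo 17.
15

Baby-step giant-step with step n = ⌈√17⌉ = 5.
Baby steps 10^j mod 17 (j:value) for j=0..4: 0:1, 1:10, 2:15, 3:14, 4:4.
Giant-step multiplier: 10^(-5) ≡ 10^(16-5) = 10^11 ≡ 3 (mod 17).
Giant steps γ_i = 12·3^i mod 17: γ_0=12, γ_1=2, γ_2=6, γ_3=1 (in table at j=0).
x = i·n + j = 3·5 + 0 = 15.
Check: 10^15 ≡ 12 (mod 17).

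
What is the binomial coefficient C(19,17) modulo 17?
1

Using Lucas' theorem:
Write n=19 and k=17 in base 17:
n in base 17: [1, 2]
k in base 17: [1, 0]
C(19,17) mod 17 = ∏ C(n_i, k_i) mod 17
Digit binomials (mod 17): C(1,1) = 1; C(2,0) = 1
Product: 1 × 1 = 1 ≡ 1 (mod 17)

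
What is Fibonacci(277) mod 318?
305

Matrix identity: Q^n = [[F_(n+1), F_n], [F_n, F_(n-1)]] with Q = [[1,1],[1,0]].
n = 277 = 100010101₂. Square-and-multiply, entries mod 318:
Q^1 = [[1,1],[1,0]]
Q^2 = (Q^1)² = [[2,1],[1,1]]
Q^4 = (Q^2)² = [[5,3],[3,2]]
Q^8 = (Q^4)² = [[34,21],[21,13]]
Q^17 = (Q^8)²·Q = [[40,7],[7,33]]
Q^34 = (Q^17)² = [[59,193],[193,184]]
Q^69 = (Q^34)²·Q = [[179,26],[26,153]]
Q^138 = (Q^69)² = [[281,46],[46,235]]
Q^277 = (Q^138)²·Q = [[191,305],[305,204]]
F_277 mod 318 = Q^277[0][1] = 305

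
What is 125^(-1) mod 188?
185

gcd(125, 188) = 1, so the inverse exists.
Extended Euclidean algorithm on (188, 125):
188 = 1 × 125 + 63  ⟹  63 = (1)·188 + (-1)·125
125 = 1 × 63 + 62  ⟹  62 = (-1)·188 + (2)·125
63 = 1 × 62 + 1  ⟹  1 = (2)·188 + (-3)·125
So (-3)·125 ≡ 1 (mod 188), i.e. 125^(-1) ≡ -3 ≡ 185 (mod 188).
Check: 125 × 185 = 23125 ≡ 1 (mod 188)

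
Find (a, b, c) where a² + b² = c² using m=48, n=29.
(1463, 2784, 3145)

Euclid's formula: a = m² - n², b = 2mn, c = m² + n²
m = 48, n = 29
a = 48² - 29² = 2304 - 841 = 1463
b = 2 × 48 × 29 = 2784
c = 48² + 29² = 2304 + 841 = 3145
Verification: 1463² + 2784² = 2140369 + 7750656 = 9891025 = 3145² ✓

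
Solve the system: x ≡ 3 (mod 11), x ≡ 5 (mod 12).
113

Using Chinese Remainder Theorem:
M = 11 × 12 = 132
M1 = 12, M2 = 11
y1 = 12^(-1) mod 11 = 1
y2 = 11^(-1) mod 12 = 11
x = (3×12×1 + 5×11×11) mod 132 = 113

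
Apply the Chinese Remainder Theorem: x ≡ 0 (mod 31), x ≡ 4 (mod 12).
124

Using Chinese Remainder Theorem:
M = 31 × 12 = 372
M1 = 12, M2 = 31
y1 = 12^(-1) mod 31 = 13
y2 = 31^(-1) mod 12 = 7
x = (0×12×13 + 4×31×7) mod 372 = 124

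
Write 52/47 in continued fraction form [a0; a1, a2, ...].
[1; 9, 2, 2]

Euclidean algorithm steps:
52 = 1 × 47 + 5
47 = 9 × 5 + 2
5 = 2 × 2 + 1
2 = 2 × 1 + 0
Continued fraction: [1; 9, 2, 2]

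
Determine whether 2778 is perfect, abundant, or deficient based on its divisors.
abundant

Proper divisors of 2778: sum = 1 + 2 + 3 + 6 + 463 + 926 + 1389 = 2790
Since 2790 > 2778, 2778 is abundant.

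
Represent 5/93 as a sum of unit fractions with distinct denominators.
1/19 + 1/884 + 1/1562028

Greedy algorithm:
5/93: ceiling(93/5) = 19, use 1/19
2/1767: ceiling(1767/2) = 884, use 1/884
1/1562028: ceiling(1562028/1) = 1562028, use 1/1562028
Result: 5/93 = 1/19 + 1/884 + 1/1562028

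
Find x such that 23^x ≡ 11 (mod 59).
21

Baby-step giant-step with step n = ⌈√59⌉ = 8.
Baby steps 23^j mod 59 (j:value) for j=0..7: 0:1, 1:23, 2:57, 3:13, 4:4, 5:33, 6:51, 7:52.
Giant-step multiplier: 23^(-8) ≡ 23^(58-8) = 23^50 ≡ 48 (mod 59).
Giant steps γ_i = 11·48^i mod 59: γ_0=11, γ_1=56, γ_2=33 (in table at j=5).
x = i·n + j = 2·8 + 5 = 21.
Check: 23^21 ≡ 11 (mod 59).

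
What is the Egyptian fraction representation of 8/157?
1/20 + 1/1047 + 1/3287580

Greedy algorithm:
8/157: ceiling(157/8) = 20, use 1/20
3/3140: ceiling(3140/3) = 1047, use 1/1047
1/3287580: ceiling(3287580/1) = 3287580, use 1/3287580
Result: 8/157 = 1/20 + 1/1047 + 1/3287580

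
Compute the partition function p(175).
435157697830

p(n) counts ways to write n as a sum of positive integers (order ignored).
Euler's pentagonal recurrence: p(k) = p(k-1) + p(k-2) - p(k-5) - p(k-7) + p(k-12) + p(k-15) - ... (offsets j(3j∓1)/2, signs ++--, p(0)=1, p(<0)=0).
DP table for k = 0..174: p(0)=1, p(1)=1, p(2)=2, p(3)=3, p(4)=5, p(5)=7, p(6)=11, p(7)=15, p(8)=22, p(9)=30, p(10)=42, p(11)=56, p(12)=77, p(13)=101, p(14)=135, p(15)=176, p(16)=231, p(17)=297, p(18)=385, p(19)=490, p(20)=627, p(21)=792, p(22)=1002, p(23)=1255, p(24)=1575, p(25)=1958, p(26)=2436, p(27)=3010, p(28)=3718, p(29)=4565, p(30)=5604, p(31)=6842, p(32)=8349, p(33)=10143, p(34)=12310, p(35)=14883, p(36)=17977, p(37)=21637, p(38)=26015, p(39)=31185, p(40)=37338, p(41)=44583, p(42)=53174, p(43)=63261, p(44)=75175, p(45)=89134, p(46)=105558, p(47)=124754, p(48)=147273, p(49)=173525, p(50)=204226, p(51)=239943, p(52)=281589, p(53)=329931, p(54)=386155, p(55)=451276, p(56)=526823, p(57)=614154, p(58)=715220, p(59)=831820, p(60)=966467, p(61)=1121505, p(62)=1300156, p(63)=1505499, p(64)=1741630, p(65)=2012558, p(66)=2323520, p(67)=2679689, p(68)=3087735, p(69)=3554345, p(70)=4087968, p(71)=4697205, p(72)=5392783, p(73)=6185689, p(74)=7089500, p(75)=8118264, p(76)=9289091, p(77)=10619863, p(78)=12132164, p(79)=13848650, p(80)=15796476, p(81)=18004327, p(82)=20506255, p(83)=23338469, p(84)=26543660, p(85)=30167357, p(86)=34262962, p(87)=38887673, p(88)=44108109, p(89)=49995925, p(90)=56634173, p(91)=64112359, p(92)=72533807, p(93)=82010177, p(94)=92669720, p(95)=104651419, p(96)=118114304, p(97)=133230930, p(98)=150198136, p(99)=169229875, p(100)=190569292, p(101)=214481126, p(102)=241265379, p(103)=271248950, p(104)=304801365, p(105)=342325709, p(106)=384276336, p(107)=431149389, p(108)=483502844, p(109)=541946240, p(110)=607163746, p(111)=679903203, p(112)=761002156, p(113)=851376628, p(114)=952050665, p(115)=1064144451, p(116)=1188908248, p(117)=1327710076, p(118)=1482074143, p(119)=1653668665, p(120)=1844349560, p(121)=2056148051, p(122)=2291320912, p(123)=2552338241, p(124)=2841940500, p(125)=3163127352, p(126)=3519222692, p(127)=3913864295, p(128)=4351078600, p(129)=4835271870, p(130)=5371315400, p(131)=5964539504, p(132)=6620830889, p(133)=7346629512, p(134)=8149040695, p(135)=9035836076, p(136)=10015581680, p(137)=11097645016, p(138)=12292341831, p(139)=13610949895, p(140)=15065878135, p(141)=16670689208, p(142)=18440293320, p(143)=20390982757, p(144)=22540654445, p(145)=24908858009, p(146)=27517052599, p(147)=30388671978, p(148)=33549419497, p(149)=37027355200, p(150)=40853235313, p(151)=45060624582, p(152)=49686288421, p(153)=54770336324, p(154)=60356673280, p(155)=66493182097, p(156)=73232243759, p(157)=80630964769, p(158)=88751778802, p(159)=97662728555, p(160)=107438159466, p(161)=118159068427, p(162)=129913904637, p(163)=142798995930, p(164)=156919475295, p(165)=172389800255, p(166)=189334822579, p(167)=207890420102, p(168)=228204732751, p(169)=250438925115, p(170)=274768617130, p(171)=301384802048, p(172)=330495499613, p(173)=362326859895, p(174)=397125074750.
Final step: p(175) = p(174) + p(173) - p(170) - p(168) + p(163) + p(160) - p(153) - p(149) + p(140) + p(135) - p(124) - p(118) + p(105) + p(98) - p(83) - p(75) + p(58) + p(49) - p(30) - p(20)
= 397125074750 + 362326859895 - 274768617130 - 228204732751 + 142798995930 + 107438159466 - 54770336324 - 37027355200 + 15065878135 + 9035836076 - 2841940500 - 1482074143 + 342325709 + 150198136 - 23338469 - 8118264 + 715220 + 173525 - 5604 - 627
= 435157697830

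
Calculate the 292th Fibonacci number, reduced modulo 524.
303

Matrix identity: Q^n = [[F_(n+1), F_n], [F_n, F_(n-1)]] with Q = [[1,1],[1,0]].
n = 292 = 100100100₂. Square-and-multiply, entries mod 524:
Q^1 = [[1,1],[1,0]]
Q^2 = (Q^1)² = [[2,1],[1,1]]
Q^4 = (Q^2)² = [[5,3],[3,2]]
Q^9 = (Q^4)²·Q = [[55,34],[34,21]]
Q^18 = (Q^9)² = [[513,488],[488,25]]
Q^36 = (Q^18)² = [[369,20],[20,349]]
Q^73 = (Q^36)²·Q = [[9,321],[321,212]]
Q^146 = (Q^73)² = [[418,201],[201,217]]
Q^292 = (Q^146)² = [[285,303],[303,506]]
F_292 mod 524 = Q^292[0][1] = 303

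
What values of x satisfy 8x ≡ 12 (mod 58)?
x ≡ 16 (mod 29)

gcd(8, 58) = 2, which divides 12, so solutions exist.
Divide through by 2: 4x ≡ 6 (mod 29).
Find 4^(-1) mod 29 by the extended Euclidean algorithm:
29 = 7 × 4 + 1  ⟹  1 = (1)·29 + (-7)·4
So (-7)·4 ≡ 1 (mod 29), i.e. 4^(-1) ≡ -7 ≡ 22 (mod 29).
x ≡ 22 × 6 = 132 ≡ 16 (mod 29).
Check: 8 × 16 = 128 ≡ 12 (mod 58).
x ≡ 16 (mod 29), giving 2 solutions mod 58.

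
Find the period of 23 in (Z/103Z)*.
17

103 is prime, so ord(23) divides φ(103) = 102.
Divisors of 102: 1, 2, 3, 6, 17, 34, 51, 102.
Repeated squaring: 23^1 ≡ 23, 23^2 ≡ 14, 23^4 ≡ 93, 23^8 ≡ 100, 23^16 ≡ 9, 23^32 ≡ 81, 23^64 ≡ 72 (mod 103).
Test 23^d mod 103 for each divisor d in increasing order:
23^1 ≡ 23
23^2 ≡ 14
23^3 = 23^2·23^1 ≡ 13
23^6 = 23^4·23^2 ≡ 66
23^17 = 23^16·23^1 ≡ 1  ← first divisor giving 1
The order is 17.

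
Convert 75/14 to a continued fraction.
[5; 2, 1, 4]

Euclidean algorithm steps:
75 = 5 × 14 + 5
14 = 2 × 5 + 4
5 = 1 × 4 + 1
4 = 4 × 1 + 0
Continued fraction: [5; 2, 1, 4]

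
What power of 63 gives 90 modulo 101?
29

Baby-step giant-step with step n = ⌈√101⌉ = 11.
Baby steps 63^j mod 101 (j:value) for j=0..10: 0:1, 1:63, 2:30, 3:72, 4:92, 5:39, 6:33, 7:59, 8:81, 9:53, 10:6.
Giant-step multiplier: 63^(-11) ≡ 63^(100-11) = 63^89 ≡ 66 (mod 101).
Giant steps γ_i = 90·66^i mod 101: γ_0=90, γ_1=82, γ_2=59 (in table at j=7).
x = i·n + j = 2·11 + 7 = 29.
Check: 63^29 ≡ 90 (mod 101).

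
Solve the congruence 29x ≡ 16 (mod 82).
x ≡ 26 (mod 82)

gcd(29, 82) = 1, which divides 16, so solutions exist.
Find 29^(-1) mod 82 by the extended Euclidean algorithm:
82 = 2 × 29 + 24  ⟹  24 = (1)·82 + (-2)·29
29 = 1 × 24 + 5  ⟹  5 = (-1)·82 + (3)·29
24 = 4 × 5 + 4  ⟹  4 = (5)·82 + (-14)·29
5 = 1 × 4 + 1  ⟹  1 = (-6)·82 + (17)·29
So (17)·29 ≡ 1 (mod 82), i.e. 29^(-1) ≡ 17 (mod 82).
x ≡ 17 × 16 = 272 ≡ 26 (mod 82).
Check: 29 × 26 = 754 ≡ 16 (mod 82).
Unique solution: x ≡ 26 (mod 82)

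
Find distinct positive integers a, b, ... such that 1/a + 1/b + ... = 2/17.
1/9 + 1/153

Greedy algorithm:
2/17: ceiling(17/2) = 9, use 1/9
1/153: ceiling(153/1) = 153, use 1/153
Result: 2/17 = 1/9 + 1/153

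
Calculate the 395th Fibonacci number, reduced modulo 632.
321

Matrix identity: Q^n = [[F_(n+1), F_n], [F_n, F_(n-1)]] with Q = [[1,1],[1,0]].
n = 395 = 110001011₂. Square-and-multiply, entries mod 632:
Q^1 = [[1,1],[1,0]]
Q^3 = (Q^1)²·Q = [[3,2],[2,1]]
Q^6 = (Q^3)² = [[13,8],[8,5]]
Q^12 = (Q^6)² = [[233,144],[144,89]]
Q^24 = (Q^12)² = [[449,232],[232,217]]
Q^49 = (Q^24)²·Q = [[401,97],[97,304]]
Q^98 = (Q^49)² = [[202,129],[129,73]]
Q^197 = (Q^98)²·Q = [[16,565],[565,83]]
Q^395 = (Q^197)²·Q = [[8,321],[321,319]]
F_395 mod 632 = Q^395[0][1] = 321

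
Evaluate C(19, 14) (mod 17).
0

Using Lucas' theorem:
Write n=19 and k=14 in base 17:
n in base 17: [1, 2]
k in base 17: [0, 14]
C(19,14) mod 17 = ∏ C(n_i, k_i) mod 17
Digit binomials (mod 17): C(1,0) = 1; C(2,14) = 0 (k_i > n_i)
Product: 1 × 0 = 0 ≡ 0 (mod 17)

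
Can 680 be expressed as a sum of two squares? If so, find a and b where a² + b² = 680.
2² + 26² (a=2, b=26)

Factorization: 680 = 2^3 × 5 × 17
By Fermat: n is sum of two squares iff every prime p ≡ 3 (mod 4) appears to even power.
All primes ≡ 3 (mod 4) appear to even power.
Search a = 0, 1, 2, … for 680 - a² a perfect square: first hit at a = 2: 680 - 4 = 676 = 26².
680 = 2² + 26² = 4 + 676 ✓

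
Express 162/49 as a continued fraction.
[3; 3, 3, 1, 3]

Euclidean algorithm steps:
162 = 3 × 49 + 15
49 = 3 × 15 + 4
15 = 3 × 4 + 3
4 = 1 × 3 + 1
3 = 3 × 1 + 0
Continued fraction: [3; 3, 3, 1, 3]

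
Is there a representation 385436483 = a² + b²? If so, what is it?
Not possible

Factorization: 385436483 = 89 × 163^3
By Fermat: n is sum of two squares iff every prime p ≡ 3 (mod 4) appears to even power.
Prime(s) ≡ 3 (mod 4) with odd exponent: [(163, 3)]
Therefore 385436483 cannot be expressed as a² + b².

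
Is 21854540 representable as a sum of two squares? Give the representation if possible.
Not possible

Factorization: 21854540 = 2^2 × 5 × 103^3
By Fermat: n is sum of two squares iff every prime p ≡ 3 (mod 4) appears to even power.
Prime(s) ≡ 3 (mod 4) with odd exponent: [(103, 3)]
Therefore 21854540 cannot be expressed as a² + b².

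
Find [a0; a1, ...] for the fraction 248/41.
[6; 20, 2]

Euclidean algorithm steps:
248 = 6 × 41 + 2
41 = 20 × 2 + 1
2 = 2 × 1 + 0
Continued fraction: [6; 20, 2]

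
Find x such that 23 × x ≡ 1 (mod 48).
23

gcd(23, 48) = 1, so the inverse exists.
Extended Euclidean algorithm on (48, 23):
48 = 2 × 23 + 2  ⟹  2 = (1)·48 + (-2)·23
23 = 11 × 2 + 1  ⟹  1 = (-11)·48 + (23)·23
So (23)·23 ≡ 1 (mod 48), i.e. 23^(-1) ≡ 23 (mod 48).
Check: 23 × 23 = 529 ≡ 1 (mod 48)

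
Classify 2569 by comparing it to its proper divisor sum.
deficient

Proper divisors of 2569: sum = 1 + 7 + 367 = 375
Since 375 < 2569, 2569 is deficient.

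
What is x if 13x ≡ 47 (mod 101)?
x ≡ 58 (mod 101)

gcd(13, 101) = 1, which divides 47, so solutions exist.
Find 13^(-1) mod 101 by the extended Euclidean algorithm:
101 = 7 × 13 + 10  ⟹  10 = (1)·101 + (-7)·13
13 = 1 × 10 + 3  ⟹  3 = (-1)·101 + (8)·13
10 = 3 × 3 + 1  ⟹  1 = (4)·101 + (-31)·13
So (-31)·13 ≡ 1 (mod 101), i.e. 13^(-1) ≡ -31 ≡ 70 (mod 101).
x ≡ 70 × 47 = 3290 ≡ 58 (mod 101).
Check: 13 × 58 = 754 ≡ 47 (mod 101).
Unique solution: x ≡ 58 (mod 101)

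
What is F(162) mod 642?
16

Matrix identity: Q^n = [[F_(n+1), F_n], [F_n, F_(n-1)]] with Q = [[1,1],[1,0]].
n = 162 = 10100010₂. Square-and-multiply, entries mod 642:
Q^1 = [[1,1],[1,0]]
Q^2 = (Q^1)² = [[2,1],[1,1]]
Q^5 = (Q^2)²·Q = [[8,5],[5,3]]
Q^10 = (Q^5)² = [[89,55],[55,34]]
Q^20 = (Q^10)² = [[32,345],[345,329]]
Q^40 = (Q^20)² = [[637,639],[639,640]]
Q^81 = (Q^40)²·Q = [[55,34],[34,21]]
Q^162 = (Q^81)² = [[329,16],[16,313]]
F_162 mod 642 = Q^162[0][1] = 16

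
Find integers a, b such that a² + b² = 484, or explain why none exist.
0² + 22² (a=0, b=22)

Factorization: 484 = 2^2 × 11^2
By Fermat: n is sum of two squares iff every prime p ≡ 3 (mod 4) appears to even power.
All primes ≡ 3 (mod 4) appear to even power.
Search a = 0, 1, 2, … for 484 - a² a perfect square: first hit at a = 0: 484 - 0 = 484 = 22².
484 = 0² + 22² = 0 + 484 ✓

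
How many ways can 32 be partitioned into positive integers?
8349

p(n) counts ways to write n as a sum of positive integers (order ignored).
Euler's pentagonal recurrence: p(k) = p(k-1) + p(k-2) - p(k-5) - p(k-7) + p(k-12) + p(k-15) - ... (offsets j(3j∓1)/2, signs ++--, p(0)=1, p(<0)=0).
DP table for k = 0..31: p(0)=1, p(1)=1, p(2)=2, p(3)=3, p(4)=5, p(5)=7, p(6)=11, p(7)=15, p(8)=22, p(9)=30, p(10)=42, p(11)=56, p(12)=77, p(13)=101, p(14)=135, p(15)=176, p(16)=231, p(17)=297, p(18)=385, p(19)=490, p(20)=627, p(21)=792, p(22)=1002, p(23)=1255, p(24)=1575, p(25)=1958, p(26)=2436, p(27)=3010, p(28)=3718, p(29)=4565, p(30)=5604, p(31)=6842.
Final step: p(32) = p(31) + p(30) - p(27) - p(25) + p(20) + p(17) - p(10) - p(6)
= 6842 + 5604 - 3010 - 1958 + 627 + 297 - 42 - 11
= 8349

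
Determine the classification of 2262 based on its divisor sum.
abundant

Proper divisors of 2262: sum = 1 + 2 + 3 + 6 + 13 + 26 + 29 + 39 + 58 + 78 + 87 + 174 + 377 + 754 + 1131 = 2778
Since 2778 > 2262, 2262 is abundant.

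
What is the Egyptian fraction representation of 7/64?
1/10 + 1/107 + 1/34240

Greedy algorithm:
7/64: ceiling(64/7) = 10, use 1/10
3/320: ceiling(320/3) = 107, use 1/107
1/34240: ceiling(34240/1) = 34240, use 1/34240
Result: 7/64 = 1/10 + 1/107 + 1/34240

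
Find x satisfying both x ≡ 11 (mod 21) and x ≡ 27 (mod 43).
242

Using Chinese Remainder Theorem:
M = 21 × 43 = 903
M1 = 43, M2 = 21
y1 = 43^(-1) mod 21 = 1
y2 = 21^(-1) mod 43 = 41
x = (11×43×1 + 27×21×41) mod 903 = 242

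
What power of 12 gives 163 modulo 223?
135

Baby-step giant-step with step n = ⌈√223⌉ = 15.
Baby steps 12^j mod 223 (j:value) for j=0..14: 0:1, 1:12, 2:144, 3:167, 4:220, 5:187, 6:14, 7:168, 8:9, 9:108, 10:181, 11:165, 12:196, 13:122, 14:126.
Giant-step multiplier: 12^(-15) ≡ 12^(222-15) = 12^207 ≡ 91 (mod 223).
Giant steps γ_i = 163·91^i mod 223: γ_0=163, γ_1=115, γ_2=207, γ_3=105, γ_4=189, γ_5=28, γ_6=95, γ_7=171, γ_8=174, γ_9=1 (in table at j=0).
x = i·n + j = 9·15 + 0 = 135.
Check: 12^135 ≡ 163 (mod 223).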